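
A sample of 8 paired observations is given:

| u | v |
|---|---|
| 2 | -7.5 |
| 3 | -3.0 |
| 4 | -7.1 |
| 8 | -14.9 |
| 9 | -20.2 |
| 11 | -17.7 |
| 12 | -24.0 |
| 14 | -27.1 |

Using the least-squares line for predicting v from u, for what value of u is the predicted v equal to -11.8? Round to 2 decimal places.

6.06

n = 8, Σx = 63, Σy = -121.5, Σxy = -1215.5, Σx² = 635
Sxx = Σx² − (Σx)²/n = 635 − 496.125 = 138.875
Sxy = Σxy − (Σx)(Σy)/n = -1215.5 − (-956.8125) = -258.6875
b = Sxy/Sxx = -258.6875/138.875 = -1.862736
a = ȳ − b·x̄ = -15.1875 − (-1.862736)·7.875 = -0.518452
Set a + b·x = -11.8: x = (-11.8 − (-0.518452)) / (-1.862736) = 6.056439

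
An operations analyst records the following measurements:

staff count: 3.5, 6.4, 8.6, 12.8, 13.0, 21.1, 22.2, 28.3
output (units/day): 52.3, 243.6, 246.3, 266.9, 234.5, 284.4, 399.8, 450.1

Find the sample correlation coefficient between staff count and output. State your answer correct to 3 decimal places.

n = 8, Σx = 115.9, Σy = 2177.9, Σxy = 37939.32, Σx² = 2198.95, Σy² = 692279.21
Sxx = Σx² − (Σx)²/n = 2198.95 − 1679.10125 = 519.84875
Sxy = Σxy − (Σx)(Σy)/n = 37939.32 − 31552.32625 = 6386.99375
Syy = Σy² − (Σy)²/n = 692279.21 − 592906.05125 = 99373.15875
r = Sxy/√(Sxx·Syy) = 6386.99375/√(51659012.359739) = 6386.99375/7187.420425 = 0.888635

0.889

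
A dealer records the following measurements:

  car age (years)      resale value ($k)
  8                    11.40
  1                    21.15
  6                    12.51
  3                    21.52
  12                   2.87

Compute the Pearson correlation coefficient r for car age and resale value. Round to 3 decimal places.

-0.977

n = 5, Σx = 30, Σy = 69.45, Σxy = 286.41, Σx² = 254, Σy² = 1205.1299
Sxx = Σx² − (Σx)²/n = 254 − 180 = 74
Sxy = Σxy − (Σx)(Σy)/n = 286.41 − 416.7 = -130.29
Syy = Σy² − (Σy)²/n = 1205.1299 − 964.6605 = 240.4694
r = Sxy/√(Sxx·Syy) = -130.29/√(17794.7356) = -130.29/133.396910 = -0.976709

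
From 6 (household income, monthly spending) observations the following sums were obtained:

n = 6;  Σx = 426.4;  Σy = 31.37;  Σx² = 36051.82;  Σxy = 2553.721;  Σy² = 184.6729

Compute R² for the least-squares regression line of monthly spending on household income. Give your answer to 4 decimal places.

Sxx = Σx² − (Σx)²/n = 36051.82 − 30302.826667 = 5748.993333
Sxy = Σxy − (Σx)(Σy)/n = 2553.721 − 2229.361333 = 324.359667
Syy = Σy² − (Σy)²/n = 184.6729 − 164.012817 = 20.660083
R² = Sxy²/(Sxx·Syy) = (324.359667)²/(5748.993333·20.660083) = 0.885788

0.8858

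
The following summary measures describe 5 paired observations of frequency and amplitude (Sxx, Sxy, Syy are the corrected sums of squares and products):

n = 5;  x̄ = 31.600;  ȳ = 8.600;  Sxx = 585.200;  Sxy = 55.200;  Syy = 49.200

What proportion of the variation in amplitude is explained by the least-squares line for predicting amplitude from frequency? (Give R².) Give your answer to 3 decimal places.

0.106

R² = Sxy²/(Sxx·Syy) = (55.2)²/(585.2·49.2) = 0.105830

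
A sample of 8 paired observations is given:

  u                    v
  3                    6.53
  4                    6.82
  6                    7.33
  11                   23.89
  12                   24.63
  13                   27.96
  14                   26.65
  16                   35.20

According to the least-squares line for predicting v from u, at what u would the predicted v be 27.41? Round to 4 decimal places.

13.1943

n = 8, Σx = 79, Σy = 159.01, Σxy = 1948.98, Σx² = 947
Sxx = Σx² − (Σx)²/n = 947 − 780.125 = 166.875
Sxy = Σxy − (Σx)(Σy)/n = 1948.98 − 1570.22375 = 378.75625
b = Sxy/Sxx = 378.75625/166.875 = 2.269700
a = ȳ − b·x̄ = 19.87625 − 2.269700·9.875 = -2.537041
Set a + b·x = 27.41: x = (27.41 − (-2.537041)) / 2.269700 = 13.194271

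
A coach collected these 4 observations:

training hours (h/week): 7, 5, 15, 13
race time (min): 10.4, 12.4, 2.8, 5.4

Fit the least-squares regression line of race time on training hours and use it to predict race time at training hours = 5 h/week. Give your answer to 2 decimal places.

n = 4, Σx = 40, Σy = 31, Σxy = 247, Σx² = 468
Sxx = Σx² − (Σx)²/n = 468 − 400 = 68
Sxy = Σxy − (Σx)(Σy)/n = 247 − 310 = -63
b = Sxy/Sxx = -63/68 = -0.926471
a = ȳ − b·x̄ = 7.75 − (-0.926471)·10 = 17.014706
ŷ(5) = a + b·5 = 17.014706 + (-0.926471)·5 = 12.382353

12.38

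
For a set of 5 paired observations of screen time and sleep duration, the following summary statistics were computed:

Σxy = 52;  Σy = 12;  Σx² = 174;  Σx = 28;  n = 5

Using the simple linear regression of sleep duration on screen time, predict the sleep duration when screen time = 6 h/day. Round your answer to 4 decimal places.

Sxx = Σx² − (Σx)²/n = 174 − 156.8 = 17.2
Sxy = Σxy − (Σx)(Σy)/n = 52 − 67.2 = -15.2
b = Sxy/Sxx = -15.2/17.2 = -0.883721
a = ȳ − b·x̄ = 2.4 − (-0.883721)·5.6 = 7.348837
ŷ(6) = a + b·6 = 7.348837 + (-0.883721)·6 = 2.046512

2.0465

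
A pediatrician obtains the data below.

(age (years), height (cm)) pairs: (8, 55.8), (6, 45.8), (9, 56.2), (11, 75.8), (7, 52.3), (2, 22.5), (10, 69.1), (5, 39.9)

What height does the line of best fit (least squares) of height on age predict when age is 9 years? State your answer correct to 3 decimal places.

62.065

n = 8, Σx = 58, Σy = 417.4, Σxy = 3362.4, Σx² = 480
Sxx = Σx² − (Σx)²/n = 480 − 420.5 = 59.5
Sxy = Σxy − (Σx)(Σy)/n = 3362.4 − 3026.15 = 336.25
b = Sxy/Sxx = 336.25/59.5 = 5.651261
a = ȳ − b·x̄ = 52.175 − 5.651261·7.25 = 11.203361
ŷ(9) = a + b·9 = 11.203361 + 5.651261·9 = 62.064706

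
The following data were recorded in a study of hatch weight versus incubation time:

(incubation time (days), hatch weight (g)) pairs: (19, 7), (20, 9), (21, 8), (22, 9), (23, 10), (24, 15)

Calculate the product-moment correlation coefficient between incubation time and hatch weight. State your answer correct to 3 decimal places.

n = 6, Σx = 129, Σy = 58, Σxy = 1269, Σx² = 2791, Σy² = 600
Sxx = Σx² − (Σx)²/n = 2791 − 2773.5 = 17.5
Sxy = Σxy − (Σx)(Σy)/n = 1269 − 1247 = 22
Syy = Σy² − (Σy)²/n = 600 − 560.666667 = 39.333333
r = Sxy/√(Sxx·Syy) = 22/√(688.333333) = 22/26.236107 = 0.838539

0.839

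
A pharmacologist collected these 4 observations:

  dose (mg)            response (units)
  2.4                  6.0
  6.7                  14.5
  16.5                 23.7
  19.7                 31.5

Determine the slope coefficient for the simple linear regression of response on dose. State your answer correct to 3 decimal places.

1.343

n = 4, Σx = 45.3, Σy = 75.7, Σxy = 1123.15, Σx² = 710.99
Sxx = Σx² − (Σx)²/n = 710.99 − 513.0225 = 197.9675
Sxy = Σxy − (Σx)(Σy)/n = 1123.15 − 857.3025 = 265.8475
b = Sxy/Sxx = 265.8475/197.9675 = 1.342885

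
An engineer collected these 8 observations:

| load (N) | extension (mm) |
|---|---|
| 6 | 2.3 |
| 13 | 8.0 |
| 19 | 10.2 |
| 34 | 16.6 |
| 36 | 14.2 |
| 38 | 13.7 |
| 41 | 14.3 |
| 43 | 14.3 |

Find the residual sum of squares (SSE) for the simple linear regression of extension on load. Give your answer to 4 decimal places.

n = 8, Σx = 230, Σy = 93.6, Σxy = 3109, Σx² = 7992, Σy² = 1247.2
Sxx = Σx² − (Σx)²/n = 7992 − 6612.5 = 1379.5
Sxy = Σxy − (Σx)(Σy)/n = 3109 − 2691 = 418
Syy = Σy² − (Σy)²/n = 1247.2 − 1095.12 = 152.08
b = Sxy/Sxx = 418/1379.5 = 0.303008
SSE = Syy − b·Sxy = 152.08 − 0.303008·418 = 25.422515

25.4225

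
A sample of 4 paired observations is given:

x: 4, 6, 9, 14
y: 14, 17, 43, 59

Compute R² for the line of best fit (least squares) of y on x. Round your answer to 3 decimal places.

n = 4, Σx = 33, Σy = 133, Σxy = 1371, Σx² = 329, Σy² = 5815
Sxx = Σx² − (Σx)²/n = 329 − 272.25 = 56.75
Sxy = Σxy − (Σx)(Σy)/n = 1371 − 1097.25 = 273.75
Syy = Σy² − (Σy)²/n = 5815 − 4422.25 = 1392.75
R² = Sxy²/(Sxx·Syy) = (273.75)²/(56.75·1392.75) = 0.948133

0.948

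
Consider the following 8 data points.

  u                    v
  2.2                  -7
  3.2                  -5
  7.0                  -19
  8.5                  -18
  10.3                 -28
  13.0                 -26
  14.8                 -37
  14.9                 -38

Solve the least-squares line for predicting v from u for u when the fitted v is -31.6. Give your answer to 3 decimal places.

n = 8, Σx = 73.9, Σy = -178, Σxy = -2057.6, Σx² = 852.47
Sxx = Σx² − (Σx)²/n = 852.47 − 682.65125 = 169.81875
Sxy = Σxy − (Σx)(Σy)/n = -2057.6 − (-1644.275) = -413.325
b = Sxy/Sxx = -413.325/169.81875 = -2.433919
a = ȳ − b·x̄ = -22.25 − (-2.433919)·9.2375 = 0.233322
Set a + b·x = -31.6: x = (-31.6 − 0.233322) / (-2.433919) = 13.079042

13.079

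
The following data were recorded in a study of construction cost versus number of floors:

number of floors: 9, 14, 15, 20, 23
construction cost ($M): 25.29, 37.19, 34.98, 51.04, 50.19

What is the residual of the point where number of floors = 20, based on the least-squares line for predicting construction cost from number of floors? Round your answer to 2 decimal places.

3.97

n = 5, Σx = 81, Σy = 198.69, Σxy = 3448.14, Σx² = 1431
Sxx = Σx² − (Σx)²/n = 1431 − 1312.2 = 118.8
Sxy = Σxy − (Σx)(Σy)/n = 3448.14 − 3218.778 = 229.362
b = Sxy/Sxx = 229.362/118.8 = 1.930657
a = ȳ − b·x̄ = 39.738 − 1.930657·16.2 = 8.461364
ŷ(20) = 8.461364 + 1.930657·20 = 47.074495
residual = y − ŷ = 51.04 − 47.074495 = 3.965505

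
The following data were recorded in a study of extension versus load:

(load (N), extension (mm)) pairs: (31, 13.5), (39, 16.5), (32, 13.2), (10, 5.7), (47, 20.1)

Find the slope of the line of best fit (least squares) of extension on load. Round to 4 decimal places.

n = 5, Σx = 159, Σy = 69, Σxy = 2486.1, Σx² = 5815
Sxx = Σx² − (Σx)²/n = 5815 − 5056.2 = 758.8
Sxy = Σxy − (Σx)(Σy)/n = 2486.1 − 2194.2 = 291.9
b = Sxy/Sxx = 291.9/758.8 = 0.384686

0.3847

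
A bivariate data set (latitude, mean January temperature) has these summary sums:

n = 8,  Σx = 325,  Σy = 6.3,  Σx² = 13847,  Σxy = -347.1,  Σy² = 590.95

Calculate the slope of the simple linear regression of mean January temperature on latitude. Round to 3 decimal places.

-0.937

Sxx = Σx² − (Σx)²/n = 13847 − 13203.125 = 643.875
Sxy = Σxy − (Σx)(Σy)/n = -347.1 − 255.9375 = -603.0375
b = Sxy/Sxx = -603.0375/643.875 = -0.936575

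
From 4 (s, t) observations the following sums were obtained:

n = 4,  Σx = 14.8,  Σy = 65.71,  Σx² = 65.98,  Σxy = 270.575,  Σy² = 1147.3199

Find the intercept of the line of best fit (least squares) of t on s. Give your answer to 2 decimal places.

7.38

Sxx = Σx² − (Σx)²/n = 65.98 − 54.76 = 11.22
Sxy = Σxy − (Σx)(Σy)/n = 270.575 − 243.127 = 27.448
b = Sxy/Sxx = 27.448/11.22 = 2.446346
a = ȳ − b·x̄ = 16.4275 − 2.446346·3.7 = 7.376020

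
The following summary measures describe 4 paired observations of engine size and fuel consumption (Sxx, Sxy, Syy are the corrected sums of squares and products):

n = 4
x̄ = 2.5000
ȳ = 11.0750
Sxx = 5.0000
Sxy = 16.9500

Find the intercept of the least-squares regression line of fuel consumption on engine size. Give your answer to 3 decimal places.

b = Sxy/Sxx = 16.95/5 = 3.39
a = ȳ − b·x̄ = 11.075 − 3.39·2.5 = 2.6

2.600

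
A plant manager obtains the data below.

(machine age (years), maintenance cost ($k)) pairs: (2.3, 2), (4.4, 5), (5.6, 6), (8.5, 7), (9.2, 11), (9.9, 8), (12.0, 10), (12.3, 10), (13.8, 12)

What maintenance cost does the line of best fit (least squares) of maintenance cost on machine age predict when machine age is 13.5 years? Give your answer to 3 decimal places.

11.630

n = 9, Σx = 78, Σy = 71, Σxy = 708.7, Σx² = 796.64
Sxx = Σx² − (Σx)²/n = 796.64 − 676 = 120.64
Sxy = Σxy − (Σx)(Σy)/n = 708.7 − 615.333333 = 93.366667
b = Sxy/Sxx = 93.366667/120.64 = 0.773928
a = ȳ − b·x̄ = 7.888889 − 0.773928·8.666667 = 1.181513
ŷ(13.5) = a + b·13.5 = 1.181513 + 0.773928·13.5 = 11.629541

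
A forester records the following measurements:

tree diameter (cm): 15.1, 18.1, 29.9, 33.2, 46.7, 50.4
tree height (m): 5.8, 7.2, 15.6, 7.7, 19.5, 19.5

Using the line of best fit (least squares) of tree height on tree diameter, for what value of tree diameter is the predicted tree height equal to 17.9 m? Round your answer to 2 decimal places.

n = 6, Σx = 193.4, Σy = 75.3, Σxy = 2833.43, Σx² = 7272.92
Sxx = Σx² − (Σx)²/n = 7272.92 − 6233.926667 = 1038.993333
Sxy = Σxy − (Σx)(Σy)/n = 2833.43 − 2427.17 = 406.26
b = Sxy/Sxx = 406.26/1038.993333 = 0.391013
a = ȳ − b·x̄ = 12.55 − 0.391013·32.233333 = -0.053655
Set a + b·x = 17.9: x = (17.9 − (-0.053655)) / 0.391013 = 45.915740

45.92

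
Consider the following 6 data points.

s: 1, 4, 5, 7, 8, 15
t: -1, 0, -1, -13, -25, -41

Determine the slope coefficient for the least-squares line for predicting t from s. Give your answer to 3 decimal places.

-3.282

n = 6, Σx = 40, Σy = -81, Σxy = -912, Σx² = 380
Sxx = Σx² − (Σx)²/n = 380 − 266.666667 = 113.333333
Sxy = Σxy − (Σx)(Σy)/n = -912 − (-540) = -372
b = Sxy/Sxx = -372/113.333333 = -3.282353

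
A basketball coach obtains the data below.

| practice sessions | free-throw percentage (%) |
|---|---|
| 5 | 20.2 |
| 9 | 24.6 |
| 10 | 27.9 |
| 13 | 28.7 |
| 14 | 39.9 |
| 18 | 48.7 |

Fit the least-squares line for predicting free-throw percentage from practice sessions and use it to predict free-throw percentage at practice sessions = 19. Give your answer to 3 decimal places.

48.270

n = 6, Σx = 69, Σy = 190, Σxy = 2409.7, Σx² = 895
Sxx = Σx² − (Σx)²/n = 895 − 793.5 = 101.5
Sxy = Σxy − (Σx)(Σy)/n = 2409.7 − 2185 = 224.7
b = Sxy/Sxx = 224.7/101.5 = 2.213793
a = ȳ − b·x̄ = 31.666667 − 2.213793·11.5 = 6.208046
ŷ(19) = a + b·19 = 6.208046 + 2.213793·19 = 48.270115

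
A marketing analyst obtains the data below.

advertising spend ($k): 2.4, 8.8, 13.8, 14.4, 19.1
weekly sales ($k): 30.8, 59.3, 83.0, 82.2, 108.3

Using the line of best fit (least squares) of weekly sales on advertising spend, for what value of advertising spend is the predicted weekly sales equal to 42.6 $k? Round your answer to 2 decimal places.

5.13

n = 5, Σx = 58.5, Σy = 363.6, Σxy = 4993.37, Σx² = 845.81
Sxx = Σx² − (Σx)²/n = 845.81 − 684.45 = 161.36
Sxy = Σxy − (Σx)(Σy)/n = 4993.37 − 4254.12 = 739.25
b = Sxy/Sxx = 739.25/161.36 = 4.581371
a = ȳ − b·x̄ = 72.72 − 4.581371·11.7 = 19.117961
Set a + b·x = 42.6: x = (42.6 − 19.117961) / 4.581371 = 5.125549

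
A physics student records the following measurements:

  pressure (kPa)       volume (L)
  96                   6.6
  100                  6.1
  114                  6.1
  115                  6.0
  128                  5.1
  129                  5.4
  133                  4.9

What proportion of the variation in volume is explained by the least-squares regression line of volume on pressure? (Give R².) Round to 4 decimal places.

0.8739

n = 7, Σx = 815, Σy = 40.2, Σxy = 4630.1, Σx² = 96151, Σy² = 233.16
Sxx = Σx² − (Σx)²/n = 96151 − 94889.285714 = 1261.714286
Sxy = Σxy − (Σx)(Σy)/n = 4630.1 − 4680.428571 = -50.328571
Syy = Σy² − (Σy)²/n = 233.16 − 230.862857 = 2.297143
R² = Sxy²/(Sxx·Syy) = (-50.328571)²/(1261.714286·2.297143) = 0.873937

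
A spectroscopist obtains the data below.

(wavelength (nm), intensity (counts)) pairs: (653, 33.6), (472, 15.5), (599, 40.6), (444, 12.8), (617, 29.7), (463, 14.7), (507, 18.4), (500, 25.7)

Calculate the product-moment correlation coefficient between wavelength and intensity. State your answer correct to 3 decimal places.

0.885

n = 8, Σx = 4255, Σy = 191, Σxy = 106569.2, Σx² = 2307237, Σy² = 5278.64
Sxx = Σx² − (Σx)²/n = 2307237 − 2263128.125 = 44108.875
Sxy = Σxy − (Σx)(Σy)/n = 106569.2 − 101588.125 = 4981.075
Syy = Σy² − (Σy)²/n = 5278.64 − 4560.125 = 718.515
r = Sxy/√(Sxx·Syy) = 4981.075/√(31692888.320625) = 4981.075/5629.643712 = 0.884794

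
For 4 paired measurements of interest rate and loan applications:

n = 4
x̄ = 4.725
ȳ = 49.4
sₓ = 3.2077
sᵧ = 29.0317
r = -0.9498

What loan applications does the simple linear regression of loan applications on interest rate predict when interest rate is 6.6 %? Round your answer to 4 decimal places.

b = r · sᵧ/sₓ = -0.9498 · 29.0317/3.2077 = -8.596287
a = ȳ − b·x̄ = 49.4 − (-8.596287)·4.725 = 90.017454
ŷ(6.6) = a + b·6.6 = 90.017454 + (-8.596287)·6.6 = 33.281963

33.2820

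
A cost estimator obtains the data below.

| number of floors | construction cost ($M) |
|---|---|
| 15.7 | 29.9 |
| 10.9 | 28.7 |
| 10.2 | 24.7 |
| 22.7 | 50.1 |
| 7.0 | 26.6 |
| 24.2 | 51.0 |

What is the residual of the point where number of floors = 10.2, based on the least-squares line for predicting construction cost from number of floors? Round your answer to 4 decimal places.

n = 6, Σx = 90.7, Σy = 211, Σxy = 3591.87, Σx² = 1619.27
Sxx = Σx² − (Σx)²/n = 1619.27 − 1371.081667 = 248.188333
Sxy = Σxy − (Σx)(Σy)/n = 3591.87 − 3189.616667 = 402.253333
b = Sxy/Sxx = 402.253333/248.188333 = 1.620758
a = ȳ − b·x̄ = 35.166667 − 1.620758·15.116667 = 10.666202
ŷ(10.2) = 10.666202 + 1.620758·10.2 = 27.197938
residual = y − ŷ = 24.7 − 27.197938 = -2.497938

-2.4979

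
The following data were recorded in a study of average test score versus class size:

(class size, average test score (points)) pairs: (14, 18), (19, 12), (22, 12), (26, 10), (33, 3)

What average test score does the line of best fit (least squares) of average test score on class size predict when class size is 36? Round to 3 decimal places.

1.362

n = 5, Σx = 114, Σy = 55, Σxy = 1103, Σx² = 2806
Sxx = Σx² − (Σx)²/n = 2806 − 2599.2 = 206.8
Sxy = Σxy − (Σx)(Σy)/n = 1103 − 1254 = -151
b = Sxy/Sxx = -151/206.8 = -0.730174
a = ȳ − b·x̄ = 11 − (-0.730174)·22.8 = 27.647969
ŷ(36) = a + b·36 = 27.647969 + (-0.730174)·36 = 1.361702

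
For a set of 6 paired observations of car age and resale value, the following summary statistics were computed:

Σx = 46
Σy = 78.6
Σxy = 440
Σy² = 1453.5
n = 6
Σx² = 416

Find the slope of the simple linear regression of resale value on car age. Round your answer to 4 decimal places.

-2.5674

Sxx = Σx² − (Σx)²/n = 416 − 352.666667 = 63.333333
Sxy = Σxy − (Σx)(Σy)/n = 440 − 602.6 = -162.6
b = Sxy/Sxx = -162.6/63.333333 = -2.567368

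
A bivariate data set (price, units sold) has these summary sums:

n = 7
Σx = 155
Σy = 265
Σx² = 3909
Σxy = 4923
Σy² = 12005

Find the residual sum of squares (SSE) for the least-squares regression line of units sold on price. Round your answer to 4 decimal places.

Sxx = Σx² − (Σx)²/n = 3909 − 3432.142857 = 476.857143
Sxy = Σxy − (Σx)(Σy)/n = 4923 − 5867.857143 = -944.857143
Syy = Σy² − (Σy)²/n = 12005 − 10032.142857 = 1972.857143
b = Sxy/Sxx = -944.857143/476.857143 = -1.981426
SSE = Syy − b·Sxy = 1972.857143 − (-1.981426)·(-944.857143) = 100.692630

100.6926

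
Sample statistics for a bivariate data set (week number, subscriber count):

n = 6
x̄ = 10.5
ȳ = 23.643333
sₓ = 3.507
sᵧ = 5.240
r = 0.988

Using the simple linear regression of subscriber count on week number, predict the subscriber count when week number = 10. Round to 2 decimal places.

b = r · sᵧ/sₓ = 0.988 · 5.24/3.507 = 1.476225
a = ȳ − b·x̄ = 23.643333 − 1.476225·10.5 = 8.142974
ŷ(10) = a + b·10 = 8.142974 + 1.476225·10 = 22.905221

22.91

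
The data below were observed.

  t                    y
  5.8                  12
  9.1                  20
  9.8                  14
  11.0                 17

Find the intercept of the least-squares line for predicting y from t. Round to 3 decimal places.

7.631

n = 4, Σx = 35.7, Σy = 63, Σxy = 575.8, Σx² = 333.49
Sxx = Σx² − (Σx)²/n = 333.49 − 318.6225 = 14.8675
Sxy = Σxy − (Σx)(Σy)/n = 575.8 − 562.275 = 13.525
b = Sxy/Sxx = 13.525/14.8675 = 0.909702
a = ȳ − b·x̄ = 15.75 − 0.909702·8.925 = 7.630906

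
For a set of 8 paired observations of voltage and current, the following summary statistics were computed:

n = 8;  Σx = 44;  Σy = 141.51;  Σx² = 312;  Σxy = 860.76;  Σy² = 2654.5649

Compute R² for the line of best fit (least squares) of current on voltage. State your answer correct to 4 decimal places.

Sxx = Σx² − (Σx)²/n = 312 − 242 = 70
Sxy = Σxy − (Σx)(Σy)/n = 860.76 − 778.305 = 82.455
Syy = Σy² − (Σy)²/n = 2654.5649 − 2503.135012 = 151.429888
R² = Sxy²/(Sxx·Syy) = (82.455)²/(70·151.429888) = 0.641393

0.6414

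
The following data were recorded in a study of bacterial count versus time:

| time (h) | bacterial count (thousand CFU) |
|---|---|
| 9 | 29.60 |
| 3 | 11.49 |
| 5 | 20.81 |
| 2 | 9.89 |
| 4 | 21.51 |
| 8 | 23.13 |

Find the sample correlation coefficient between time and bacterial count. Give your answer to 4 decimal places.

n = 6, Σx = 31, Σy = 116.43, Σxy = 695.78, Σx² = 199, Σy² = 2536.7253
Sxx = Σx² − (Σx)²/n = 199 − 160.166667 = 38.833333
Sxy = Σxy − (Σx)(Σy)/n = 695.78 − 601.555 = 94.225
Syy = Σy² − (Σy)²/n = 2536.7253 − 2259.32415 = 277.40115
r = Sxy/√(Sxx·Syy) = 94.225/√(10772.411325) = 94.225/103.790228 = 0.907841

0.9078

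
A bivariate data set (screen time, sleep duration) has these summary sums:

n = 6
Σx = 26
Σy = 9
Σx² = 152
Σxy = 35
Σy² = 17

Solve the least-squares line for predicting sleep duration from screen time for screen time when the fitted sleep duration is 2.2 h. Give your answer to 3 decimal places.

Sxx = Σx² − (Σx)²/n = 152 − 112.666667 = 39.333333
Sxy = Σxy − (Σx)(Σy)/n = 35 − 39 = -4
b = Sxy/Sxx = -4/39.333333 = -0.101695
a = ȳ − b·x̄ = 1.5 − (-0.101695)·4.333333 = 1.940678
Set a + b·x = 2.2: x = (2.2 − 1.940678) / (-0.101695) = -2.55

-2.550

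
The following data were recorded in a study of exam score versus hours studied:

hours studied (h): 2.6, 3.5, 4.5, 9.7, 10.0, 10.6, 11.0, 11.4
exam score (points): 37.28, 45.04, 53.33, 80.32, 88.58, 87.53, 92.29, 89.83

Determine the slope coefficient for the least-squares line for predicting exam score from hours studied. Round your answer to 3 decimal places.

n = 8, Σx = 63.3, Σy = 574.2, Σxy = 5126.527, Σx² = 596.67
Sxx = Σx² − (Σx)²/n = 596.67 − 500.86125 = 95.80875
Sxy = Σxy − (Σx)(Σy)/n = 5126.527 − 4543.3575 = 583.1695
b = Sxy/Sxx = 583.1695/95.80875 = 6.086808

6.087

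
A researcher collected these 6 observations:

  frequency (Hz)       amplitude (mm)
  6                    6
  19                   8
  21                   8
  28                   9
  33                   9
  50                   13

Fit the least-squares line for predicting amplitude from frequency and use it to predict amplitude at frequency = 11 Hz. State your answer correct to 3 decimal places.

6.521

n = 6, Σx = 157, Σy = 53, Σxy = 1555, Σx² = 5211
Sxx = Σx² − (Σx)²/n = 5211 − 4108.166667 = 1102.833333
Sxy = Σxy − (Σx)(Σy)/n = 1555 − 1386.833333 = 168.166667
b = Sxy/Sxx = 168.166667/1102.833333 = 0.152486
a = ȳ − b·x̄ = 8.833333 − 0.152486·26.166667 = 4.843282
ŷ(11) = a + b·11 = 4.843282 + 0.152486·11 = 6.520629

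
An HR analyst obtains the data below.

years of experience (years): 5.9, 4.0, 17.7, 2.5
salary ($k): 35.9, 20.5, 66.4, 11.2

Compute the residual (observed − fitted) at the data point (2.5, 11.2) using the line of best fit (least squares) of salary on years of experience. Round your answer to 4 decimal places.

n = 4, Σx = 30.1, Σy = 134, Σxy = 1497.09, Σx² = 370.35
Sxx = Σx² − (Σx)²/n = 370.35 − 226.5025 = 143.8475
Sxy = Σxy − (Σx)(Σy)/n = 1497.09 − 1008.35 = 488.74
b = Sxy/Sxx = 488.74/143.8475 = 3.397626
a = ȳ − b·x̄ = 33.5 − 3.397626·7.525 = 7.932865
ŷ(2.5) = 7.932865 + 3.397626·2.5 = 16.426930
residual = y − ŷ = 11.2 − 16.426930 = -5.226930

-5.2269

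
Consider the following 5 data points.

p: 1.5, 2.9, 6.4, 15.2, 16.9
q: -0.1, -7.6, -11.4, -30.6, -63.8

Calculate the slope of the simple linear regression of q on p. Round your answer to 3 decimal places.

n = 5, Σx = 42.9, Σy = -113.5, Σxy = -1638.49, Σx² = 568.27
Sxx = Σx² − (Σx)²/n = 568.27 − 368.082 = 200.188
Sxy = Σxy − (Σx)(Σy)/n = -1638.49 − (-973.83) = -664.66
b = Sxy/Sxx = -664.66/200.188 = -3.320179

-3.320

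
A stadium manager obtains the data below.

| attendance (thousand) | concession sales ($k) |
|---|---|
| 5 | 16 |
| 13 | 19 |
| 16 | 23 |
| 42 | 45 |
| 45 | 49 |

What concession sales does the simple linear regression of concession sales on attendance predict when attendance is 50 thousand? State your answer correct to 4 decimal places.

52.2792

n = 5, Σx = 121, Σy = 152, Σxy = 4790, Σx² = 4239
Sxx = Σx² − (Σx)²/n = 4239 − 2928.2 = 1310.8
Sxy = Σxy − (Σx)(Σy)/n = 4790 − 3678.4 = 1111.6
b = Sxy/Sxx = 1111.6/1310.8 = 0.848032
a = ȳ − b·x̄ = 30.4 − 0.848032·24.2 = 9.877632
ŷ(50) = a + b·50 = 9.877632 + 0.848032·50 = 52.279219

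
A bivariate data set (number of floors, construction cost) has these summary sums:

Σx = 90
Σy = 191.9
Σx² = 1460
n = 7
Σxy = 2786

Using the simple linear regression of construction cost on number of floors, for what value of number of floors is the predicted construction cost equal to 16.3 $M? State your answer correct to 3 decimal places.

2.296

Sxx = Σx² − (Σx)²/n = 1460 − 1157.142857 = 302.857143
Sxy = Σxy − (Σx)(Σy)/n = 2786 − 2467.285714 = 318.714286
b = Sxy/Sxx = 318.714286/302.857143 = 1.052358
a = ȳ − b·x̄ = 27.414286 − 1.052358·12.857143 = 13.883962
Set a + b·x = 16.3: x = (16.3 − 13.883962) / 1.052358 = 2.295831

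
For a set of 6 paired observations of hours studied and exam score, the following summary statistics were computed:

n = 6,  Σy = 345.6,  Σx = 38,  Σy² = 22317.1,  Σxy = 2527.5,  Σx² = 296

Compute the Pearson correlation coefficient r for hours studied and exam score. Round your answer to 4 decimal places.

0.9274

Sxx = Σx² − (Σx)²/n = 296 − 240.666667 = 55.333333
Sxy = Σxy − (Σx)(Σy)/n = 2527.5 − 2188.8 = 338.7
Syy = Σy² − (Σy)²/n = 22317.1 − 19906.56 = 2410.54
r = Sxy/√(Sxx·Syy) = 338.7/√(133383.213333) = 338.7/365.216666 = 0.927395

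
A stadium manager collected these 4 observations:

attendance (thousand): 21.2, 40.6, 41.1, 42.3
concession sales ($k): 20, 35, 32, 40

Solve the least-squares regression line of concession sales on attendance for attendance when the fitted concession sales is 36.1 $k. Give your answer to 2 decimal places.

n = 4, Σx = 145.2, Σy = 127, Σxy = 4852.2, Σx² = 5576.3
Sxx = Σx² − (Σx)²/n = 5576.3 − 5270.76 = 305.54
Sxy = Σxy − (Σx)(Σy)/n = 4852.2 − 4610.1 = 242.1
b = Sxy/Sxx = 242.1/305.54 = 0.792368
a = ȳ − b·x̄ = 31.75 − 0.792368·36.3 = 2.987056
Set a + b·x = 36.1: x = (36.1 − 2.987056) / 0.792368 = 41.789876

41.79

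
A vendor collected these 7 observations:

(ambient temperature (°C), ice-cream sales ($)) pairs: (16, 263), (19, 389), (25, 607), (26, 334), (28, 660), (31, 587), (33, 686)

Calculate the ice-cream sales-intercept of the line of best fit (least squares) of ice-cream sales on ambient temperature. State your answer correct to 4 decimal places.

n = 7, Σx = 178, Σy = 3526, Σxy = 94773, Σx² = 4752
Sxx = Σx² − (Σx)²/n = 4752 − 4526.285714 = 225.714286
Sxy = Σxy − (Σx)(Σy)/n = 94773 − 89661.142857 = 5111.857143
b = Sxy/Sxx = 5111.857143/225.714286 = 22.647468
a = ȳ − b·x̄ = 503.714286 − 22.647468·25.428571 = -72.178481

-72.1785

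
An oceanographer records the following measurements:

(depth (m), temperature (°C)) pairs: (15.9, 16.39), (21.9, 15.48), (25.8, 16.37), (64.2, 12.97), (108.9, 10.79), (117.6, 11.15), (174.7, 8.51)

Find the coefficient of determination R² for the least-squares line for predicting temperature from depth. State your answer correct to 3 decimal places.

n = 7, Σx = 529, Σy = 91.66, Σxy = 5827.601, Σx² = 61728.76, Σy² = 1257.627
Sxx = Σx² − (Σx)²/n = 61728.76 − 39977.285714 = 21751.474286
Sxy = Σxy − (Σx)(Σy)/n = 5827.601 − 6926.877143 = -1099.276143
Syy = Σy² − (Σy)²/n = 1257.627 − 1200.222229 = 57.404771
R² = Sxy²/(Sxx·Syy) = (-1099.276143)²/(21751.474286·57.404771) = 0.967781

0.968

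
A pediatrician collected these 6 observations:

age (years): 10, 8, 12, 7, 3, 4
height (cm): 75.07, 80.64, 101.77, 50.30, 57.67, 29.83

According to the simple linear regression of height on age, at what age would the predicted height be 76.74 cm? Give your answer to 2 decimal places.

n = 6, Σx = 44, Σy = 395.28, Σxy = 3261.49, Σx² = 382
Sxx = Σx² − (Σx)²/n = 382 − 322.666667 = 59.333333
Sxy = Σxy − (Σx)(Σy)/n = 3261.49 − 2898.72 = 362.77
b = Sxy/Sxx = 362.77/59.333333 = 6.114101
a = ȳ − b·x̄ = 65.88 − 6.114101·7.333333 = 21.043258
Set a + b·x = 76.74: x = (76.74 − 21.043258) / 6.114101 = 9.109555

9.11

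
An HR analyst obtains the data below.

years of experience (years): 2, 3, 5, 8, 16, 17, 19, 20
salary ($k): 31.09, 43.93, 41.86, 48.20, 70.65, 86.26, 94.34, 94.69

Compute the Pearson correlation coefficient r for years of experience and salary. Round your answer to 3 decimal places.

n = 8, Σx = 90, Σy = 511.02, Σxy = 7071.95, Σx² = 1408, Σy² = 37270.3744
Sxx = Σx² − (Σx)²/n = 1408 − 1012.5 = 395.5
Sxy = Σxy − (Σx)(Σy)/n = 7071.95 − 5748.975 = 1322.975
Syy = Σy² − (Σy)²/n = 37270.3744 − 32642.68005 = 4627.69435
r = Sxy/√(Sxx·Syy) = 1322.975/√(1830253.115425) = 1322.975/1352.868477 = 0.977904

0.978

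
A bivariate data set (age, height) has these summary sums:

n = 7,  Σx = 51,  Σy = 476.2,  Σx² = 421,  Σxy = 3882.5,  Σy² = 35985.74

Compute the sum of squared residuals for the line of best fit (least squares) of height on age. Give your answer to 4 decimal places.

Sxx = Σx² − (Σx)²/n = 421 − 371.571429 = 49.428571
Sxy = Σxy − (Σx)(Σy)/n = 3882.5 − 3469.457143 = 413.042857
Syy = Σy² − (Σy)²/n = 35985.74 − 32395.205714 = 3590.534286
b = Sxy/Sxx = 413.042857/49.428571 = 8.356358
SSE = Syy − b·Sxy = 3590.534286 − 8.356358·413.042857 = 139.000145

139.0001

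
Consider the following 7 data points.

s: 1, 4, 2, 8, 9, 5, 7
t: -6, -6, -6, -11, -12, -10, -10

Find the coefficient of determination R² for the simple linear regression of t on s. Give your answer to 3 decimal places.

n = 7, Σx = 36, Σy = -61, Σxy = -358, Σx² = 240, Σy² = 573
Sxx = Σx² − (Σx)²/n = 240 − 185.142857 = 54.857143
Sxy = Σxy − (Σx)(Σy)/n = -358 − (-313.714286) = -44.285714
Syy = Σy² − (Σy)²/n = 573 − 531.571429 = 41.428571
R² = Sxy²/(Sxx·Syy) = (-44.285714)²/(54.857143·41.428571) = 0.862967

0.863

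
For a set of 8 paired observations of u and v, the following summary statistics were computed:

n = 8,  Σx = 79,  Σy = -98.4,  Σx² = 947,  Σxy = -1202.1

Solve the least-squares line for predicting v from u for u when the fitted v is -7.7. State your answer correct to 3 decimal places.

Sxx = Σx² − (Σx)²/n = 947 − 780.125 = 166.875
Sxy = Σxy − (Σx)(Σy)/n = -1202.1 − (-971.7) = -230.4
b = Sxy/Sxx = -230.4/166.875 = -1.380674
a = ȳ − b·x̄ = -12.3 − (-1.380674)·9.875 = 1.334157
Set a + b·x = -7.7: x = (-7.7 − 1.334157) / (-1.380674) = 6.543294

6.543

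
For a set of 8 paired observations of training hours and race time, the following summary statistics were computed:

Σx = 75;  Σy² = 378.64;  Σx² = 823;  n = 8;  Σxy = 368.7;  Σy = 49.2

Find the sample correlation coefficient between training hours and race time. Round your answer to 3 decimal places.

Sxx = Σx² − (Σx)²/n = 823 − 703.125 = 119.875
Sxy = Σxy − (Σx)(Σy)/n = 368.7 − 461.25 = -92.55
Syy = Σy² − (Σy)²/n = 378.64 − 302.58 = 76.06
r = Sxy/√(Sxx·Syy) = -92.55/√(9117.6925) = -92.55/95.486609 = -0.969246

-0.969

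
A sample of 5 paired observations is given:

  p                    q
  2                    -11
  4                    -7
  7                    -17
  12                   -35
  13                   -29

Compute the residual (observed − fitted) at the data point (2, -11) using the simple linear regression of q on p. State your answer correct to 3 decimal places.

-4.034

n = 5, Σx = 38, Σy = -99, Σxy = -966, Σx² = 382
Sxx = Σx² − (Σx)²/n = 382 − 288.8 = 93.2
Sxy = Σxy − (Σx)(Σy)/n = -966 − (-752.4) = -213.6
b = Sxy/Sxx = -213.6/93.2 = -2.291845
a = ȳ − b·x̄ = -19.8 − (-2.291845)·7.6 = -2.381974
ŷ(2) = -2.381974 + (-2.291845)·2 = -6.965665
residual = y − ŷ = -11 − (-6.965665) = -4.034335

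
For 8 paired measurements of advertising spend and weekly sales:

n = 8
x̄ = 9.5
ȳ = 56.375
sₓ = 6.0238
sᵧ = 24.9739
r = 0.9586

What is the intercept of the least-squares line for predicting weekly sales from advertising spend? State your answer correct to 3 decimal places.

b = r · sᵧ/sₓ = 0.9586 · 24.9739/6.0238 = 3.974232
a = ȳ − b·x̄ = 56.375 − 3.974232·9.5 = 18.619793

18.620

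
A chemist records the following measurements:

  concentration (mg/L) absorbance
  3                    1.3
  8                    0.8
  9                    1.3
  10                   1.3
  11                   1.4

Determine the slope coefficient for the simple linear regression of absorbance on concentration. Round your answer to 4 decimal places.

n = 5, Σx = 41, Σy = 6.1, Σxy = 50.4, Σx² = 375
Sxx = Σx² − (Σx)²/n = 375 − 336.2 = 38.8
Sxy = Σxy − (Σx)(Σy)/n = 50.4 − 50.02 = 0.38
b = Sxy/Sxx = 0.38/38.8 = 0.009794

0.0098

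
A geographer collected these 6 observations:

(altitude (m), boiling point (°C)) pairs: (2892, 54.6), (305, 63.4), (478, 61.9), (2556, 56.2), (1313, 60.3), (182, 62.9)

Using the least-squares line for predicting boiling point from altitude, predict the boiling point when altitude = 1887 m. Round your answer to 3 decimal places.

58.044

n = 6, Σx = 7726, Σy = 359.3, Σxy = 441097.3, Σx² = 16975402
Sxx = Σx² − (Σx)²/n = 16975402 − 9948512.666667 = 7026889.333333
Sxy = Σxy − (Σx)(Σy)/n = 441097.3 − 462658.633333 = -21561.333333
b = Sxy/Sxx = -21561.333333/7026889.333333 = -0.003068
a = ȳ − b·x̄ = 59.883333 − (-0.003068)·1287.666667 = 63.834415
ŷ(1887) = a + b·1887 = 63.834415 + (-0.003068)·1887 = 58.044337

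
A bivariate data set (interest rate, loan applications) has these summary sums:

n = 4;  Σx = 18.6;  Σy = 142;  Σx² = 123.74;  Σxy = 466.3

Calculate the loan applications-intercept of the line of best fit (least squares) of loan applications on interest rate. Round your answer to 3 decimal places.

59.717

Sxx = Σx² − (Σx)²/n = 123.74 − 86.49 = 37.25
Sxy = Σxy − (Σx)(Σy)/n = 466.3 − 660.3 = -194
b = Sxy/Sxx = -194/37.25 = -5.208054
a = ȳ − b·x̄ = 35.5 − (-5.208054)·4.65 = 59.717450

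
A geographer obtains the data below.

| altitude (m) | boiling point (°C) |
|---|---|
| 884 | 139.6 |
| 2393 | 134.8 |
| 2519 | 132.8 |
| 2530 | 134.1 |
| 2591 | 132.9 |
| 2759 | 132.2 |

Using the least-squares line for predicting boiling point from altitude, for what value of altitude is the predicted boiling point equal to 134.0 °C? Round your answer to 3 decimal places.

n = 6, Σx = 13676, Σy = 806.4, Σxy = 1828862.7, Σx² = 33579528
Sxx = Σx² − (Σx)²/n = 33579528 − 31172162.666667 = 2407365.333333
Sxy = Σxy − (Σx)(Σy)/n = 1828862.7 − 1838054.4 = -9191.7
b = Sxy/Sxx = -9191.7/2407365.333333 = -0.003818
a = ȳ − b·x̄ = 134.4 − (-0.003818)·2279.333333 = 143.102854
Set a + b·x = 134.0: x = (134.0 − 143.102854) / (-0.003818) = 2384.095905

2384.096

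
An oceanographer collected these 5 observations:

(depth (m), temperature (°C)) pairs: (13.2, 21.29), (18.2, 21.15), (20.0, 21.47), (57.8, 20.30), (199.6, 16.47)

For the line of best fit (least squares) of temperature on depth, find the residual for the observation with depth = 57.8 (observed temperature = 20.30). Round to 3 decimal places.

0.059

n = 5, Σx = 308.8, Σy = 100.68, Σxy = 5556.11, Σx² = 44086.48
Sxx = Σx² − (Σx)²/n = 44086.48 − 19071.488 = 25014.992
Sxy = Σxy − (Σx)(Σy)/n = 5556.11 − 6217.9968 = -661.8868
b = Sxy/Sxx = -661.8868/25014.992 = -0.026460
a = ȳ − b·x̄ = 20.136 − (-0.026460)·61.76 = 21.770145
ŷ(57.8) = 21.770145 + (-0.026460)·57.8 = 20.240780
residual = y − ŷ = 20.30 − 20.240780 = 0.059220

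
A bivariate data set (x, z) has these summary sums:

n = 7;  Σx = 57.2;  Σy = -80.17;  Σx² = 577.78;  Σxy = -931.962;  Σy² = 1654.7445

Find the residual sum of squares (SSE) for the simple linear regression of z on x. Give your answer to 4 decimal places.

Sxx = Σx² − (Σx)²/n = 577.78 − 467.405714 = 110.374286
Sxy = Σxy − (Σx)(Σy)/n = -931.962 − (-655.103429) = -276.858571
Syy = Σy² − (Σy)²/n = 1654.7445 − 918.175557 = 736.568943
b = Sxy/Sxx = -276.858571/110.374286 = -2.508361
SSE = Syy − b·Sxy = 736.568943 − (-2.508361)·(-276.858571) = 42.107655

42.1077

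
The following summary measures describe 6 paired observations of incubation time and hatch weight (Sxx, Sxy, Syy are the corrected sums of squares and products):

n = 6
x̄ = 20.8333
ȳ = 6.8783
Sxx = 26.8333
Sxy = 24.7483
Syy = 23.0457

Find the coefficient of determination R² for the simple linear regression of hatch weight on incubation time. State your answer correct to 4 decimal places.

R² = Sxy²/(Sxx·Syy) = (24.7483)²/(26.8333·23.0457) = 0.990437

0.9904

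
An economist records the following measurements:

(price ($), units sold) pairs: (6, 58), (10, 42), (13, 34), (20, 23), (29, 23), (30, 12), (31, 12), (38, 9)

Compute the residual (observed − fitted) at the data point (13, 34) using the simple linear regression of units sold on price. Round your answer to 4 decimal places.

-5.3297

n = 8, Σx = 177, Σy = 213, Σxy = 3411, Σx² = 4851
Sxx = Σx² − (Σx)²/n = 4851 − 3916.125 = 934.875
Sxy = Σxy − (Σx)(Σy)/n = 3411 − 4712.625 = -1301.625
b = Sxy/Sxx = -1301.625/934.875 = -1.392298
a = ȳ − b·x̄ = 26.625 − (-1.392298)·22.125 = 57.429603
ŷ(13) = 57.429603 + (-1.392298)·13 = 39.329723
residual = y − ŷ = 34 − 39.329723 = -5.329723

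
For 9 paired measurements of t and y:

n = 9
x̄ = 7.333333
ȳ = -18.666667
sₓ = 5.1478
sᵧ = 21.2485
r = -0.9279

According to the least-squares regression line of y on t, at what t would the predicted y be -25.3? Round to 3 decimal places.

9.065

b = r · sᵧ/sₓ = -0.9279 · 21.2485/5.1478 = -3.830079
a = ȳ − b·x̄ = -18.666667 − (-3.830079)·7.333333 = 9.420581
Set a + b·x = -25.3: x = (-25.3 − 9.420581) / (-3.830079) = 9.065238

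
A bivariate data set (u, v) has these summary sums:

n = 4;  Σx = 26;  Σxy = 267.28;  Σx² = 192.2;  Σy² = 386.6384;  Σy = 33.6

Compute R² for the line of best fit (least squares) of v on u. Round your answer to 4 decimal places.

Sxx = Σx² − (Σx)²/n = 192.2 − 169 = 23.2
Sxy = Σxy − (Σx)(Σy)/n = 267.28 − 218.4 = 48.88
Syy = Σy² − (Σy)²/n = 386.6384 − 282.24 = 104.3984
R² = Sxy²/(Sxx·Syy) = (48.88)²/(23.2·104.3984) = 0.986462

0.9865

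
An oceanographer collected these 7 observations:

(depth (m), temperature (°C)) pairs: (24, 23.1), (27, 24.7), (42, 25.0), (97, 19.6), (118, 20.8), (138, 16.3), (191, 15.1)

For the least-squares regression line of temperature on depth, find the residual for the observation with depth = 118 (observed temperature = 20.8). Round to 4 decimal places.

n = 7, Σx = 637, Σy = 144.6, Σxy = 11760.4, Σx² = 81927
Sxx = Σx² − (Σx)²/n = 81927 − 57967 = 23960
Sxy = Σxy − (Σx)(Σy)/n = 11760.4 − 13158.6 = -1398.2
b = Sxy/Sxx = -1398.2/23960 = -0.058356
a = ȳ − b·x̄ = 20.657143 − (-0.058356)·91 = 25.967502
ŷ(118) = 25.967502 + (-0.058356)·118 = 19.081542
residual = y − ŷ = 20.8 − 19.081542 = 1.718458

1.7185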